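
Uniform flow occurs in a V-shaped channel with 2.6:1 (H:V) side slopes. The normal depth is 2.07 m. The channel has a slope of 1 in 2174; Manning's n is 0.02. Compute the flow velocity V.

V = 1.05 m/s

For a triangular section with side slope z = 2.6: A = zy² = 2.6×2.07² = 11.14 m²; P = 2y√(1+z²) = 2×2.07×2.786 = 11.53 m.
Hydraulic radius R = A/P = 11.14/11.53 = 0.966 m.
From Manning's equation, V = (1/n) R^(2/3) S^(1/2) = (1/0.02) × 0.966^(2/3) × 0.00046^(1/2) = 1.05 m/s.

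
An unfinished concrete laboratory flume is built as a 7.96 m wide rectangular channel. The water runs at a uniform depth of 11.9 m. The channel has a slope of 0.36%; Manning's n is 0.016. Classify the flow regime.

subcritical

Flow area A = b·y = 7.96 × 11.9 = 94.72 m². Wetted perimeter P = b + 2y = 7.96 + 2×11.9 = 31.76 m.
Hydraulic radius R = A/P = 94.72/31.76 = 2.982 m.
V = (1/n) R^(2/3) √S = (1/0.016) × 2.982^(2/3) × √0.0036 = 7.77 m/s. Hydraulic depth D_h = A/T = 94.72/7.96 = 11.9 m.
Froude number Fr = V/√(g·D_h) = 7.77/√(9.81×11.9) = 0.719, which is less than 1, so the flow is subcritical.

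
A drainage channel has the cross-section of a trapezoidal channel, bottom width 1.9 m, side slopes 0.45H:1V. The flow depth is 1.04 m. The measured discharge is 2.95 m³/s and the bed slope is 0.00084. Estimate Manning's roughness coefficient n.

With bottom width b = 1.9 m and side slope z = 0.45: A = (b + zy)y = (1.9 + 0.45×1.04)×1.04 = 2.463 m²; P = b + 2y√(1+z²) = 1.9 + 2×1.04×1.097 = 4.181 m.
Hydraulic radius R = A/P = 2.463/4.181 = 0.589 m.
Rearranging Manning's equation: n = (1/Q) A R^(2/3) S^(1/2) = (1/2.95) × 2.463 × 0.589^(2/3) × √0.00084 = 0.017.

n = 0.017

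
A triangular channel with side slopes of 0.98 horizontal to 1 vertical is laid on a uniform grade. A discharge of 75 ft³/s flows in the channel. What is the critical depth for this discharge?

At critical depth, Q² T / (g A³) = 1, i.e. A³/T = Q²/g = 75²/32.2 = 174.7.
Try y = 4.13 ft: A³/T = 577 — over.
Try y = 2.81 ft: A³/T = 84.13 — short.
Try y = 3.25 ft: A³/T = 174.1 — close enough.

y_c = 3.25 ft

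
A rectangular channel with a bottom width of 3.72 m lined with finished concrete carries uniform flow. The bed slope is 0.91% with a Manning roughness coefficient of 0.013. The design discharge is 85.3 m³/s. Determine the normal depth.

y_n = 2.88 m

Manning's equation rearranged: A R^(2/3) = nQ / (1·√S) = 0.013 × 85.3 / (√0.0091) = 11.62.
At y = 2.05 m: A R^(2/3) = 7.499 — short.
At y = 3.15 m: A R^(2/3) = 13.01 — over.
At y = 2.88 m: A R^(2/3) = 11.62 — close enough.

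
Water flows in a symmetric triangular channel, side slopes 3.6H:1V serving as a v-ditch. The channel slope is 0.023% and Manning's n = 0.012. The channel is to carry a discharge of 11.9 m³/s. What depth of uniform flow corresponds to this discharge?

y_n = 1.72 m

Manning's equation rearranged: A R^(2/3) = nQ / (1·√S) = 0.012 × 11.9 / (√0.00023) = 9.416.
Trying y = 2.2 m: A R^(2/3) = 18.11 — high.
Trying y = 1.22 m: A R^(2/3) = 3.76 — low.
Trying y = 1.72 m: A R^(2/3) = 9.396 — matches.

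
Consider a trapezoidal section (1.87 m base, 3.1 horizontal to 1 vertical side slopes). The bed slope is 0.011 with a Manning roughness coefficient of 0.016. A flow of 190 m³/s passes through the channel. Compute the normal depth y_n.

y_n = 2.5 m

Manning's equation rearranged: A R^(2/3) = nQ / (1·√S) = 0.016 × 190 / (√0.011) = 28.99.
Try y = 1.9 m: A R^(2/3) = 15.08 — low.
Try y = 3.12 m: A R^(2/3) = 49.72 — high.
Try y = 2.5 m: A R^(2/3) = 29.01 — ≈ 28.99.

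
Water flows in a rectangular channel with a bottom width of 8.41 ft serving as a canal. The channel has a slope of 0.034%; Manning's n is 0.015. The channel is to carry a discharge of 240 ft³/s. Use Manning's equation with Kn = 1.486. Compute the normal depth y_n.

y_n = 7.96 ft

Manning's equation rearranged: A R^(2/3) = nQ / (1.486·√S) = 0.015 × 240 / (1.486 × √0.00034) = 131.4.
Trying y = 6.79 ft: A R^(2/3) = 107.9 — low.
Trying y = 9.75 ft: A R^(2/3) = 168.2 — high.
Trying y = 7.96 ft: A R^(2/3) = 131.4 — matches.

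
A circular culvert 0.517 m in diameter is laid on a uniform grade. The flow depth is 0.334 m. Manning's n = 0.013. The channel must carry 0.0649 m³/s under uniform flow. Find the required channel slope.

S = 0.00044

For a circular section of diameter D = 0.517 m at depth y = 0.334 m, the central angle is θ = 2 arccos(1 − 2y/D) = 3.734 rad. Then A = (D²/8)(θ − sin θ) = 0.1434 m² and P = Dθ/2 = 0.9653 m.
Hydraulic radius R = A/P = 0.1434/0.9653 = 0.1486 m.
From Manning's equation, S = [nQ / (1 A R^(2/3))]² = [0.013 × 0.0649 / (1 × 0.1434 × 0.1486^(2/3))]² = 0.00044.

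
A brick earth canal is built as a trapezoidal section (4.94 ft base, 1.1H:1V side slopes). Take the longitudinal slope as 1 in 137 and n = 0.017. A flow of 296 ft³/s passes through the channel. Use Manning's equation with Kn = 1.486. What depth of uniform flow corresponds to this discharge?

Manning's equation rearranged: A R^(2/3) = nQ / (1.486·√S) = 0.017 × 296 / (1.486 × √0.007299) = 39.64.
Try y = 3.51 ft: A R^(2/3) = 49.19 — over.
Try y = 2.52 ft: A R^(2/3) = 26.18 — short.
Try y = 3.14 ft: A R^(2/3) = 39.67 — matches.

y_n = 3.14 ft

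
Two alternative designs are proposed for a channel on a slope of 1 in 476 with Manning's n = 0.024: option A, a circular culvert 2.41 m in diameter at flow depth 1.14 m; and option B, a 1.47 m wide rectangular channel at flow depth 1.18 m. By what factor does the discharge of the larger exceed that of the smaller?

Channel A: For a circular section of diameter D = 2.41 m at depth y = 1.14 m, the central angle is θ = 2 arccos(1 − 2y/D) = 3.034 rad. Then A = (D²/8)(θ − sin θ) = 2.124 m² and P = Dθ/2 = 3.656 m. Hydraulic radius R = A/P = 2.124/3.656 = 0.5811 m. Q_A = (1/0.024)·2.124·0.5811^(2/3)·√0.002101 = 2.825 m³/s.
Channel B: Flow area A = b·y = 1.47 × 1.18 = 1.735 m². Wetted perimeter P = b + 2y = 1.47 + 2×1.18 = 3.83 m. Hydraulic radius R = A/P = 1.735/3.83 = 0.4529 m. Q_B = (1/0.024)·1.735·0.4529^(2/3)·√0.002101 = 1.954 m³/s.
The larger discharge is 2.825 m³/s and the smaller is 1.954 m³/s; the ratio is 1.45.

1.45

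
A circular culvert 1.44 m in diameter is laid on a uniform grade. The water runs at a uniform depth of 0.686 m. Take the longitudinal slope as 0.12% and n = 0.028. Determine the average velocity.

V = 0.613 m/s

For a circular section of diameter D = 1.44 m at depth y = 0.686 m, the central angle is θ = 2 arccos(1 − 2y/D) = 3.047 rad. Then A = (D²/8)(θ − sin θ) = 0.7654 m² and P = Dθ/2 = 2.194 m.
Hydraulic radius R = A/P = 0.7654/2.194 = 0.3489 m.
From Manning's equation, V = (1/n) R^(2/3) S^(1/2) = (1/0.028) × 0.3489^(2/3) × 0.0012^(1/2) = 0.613 m/s.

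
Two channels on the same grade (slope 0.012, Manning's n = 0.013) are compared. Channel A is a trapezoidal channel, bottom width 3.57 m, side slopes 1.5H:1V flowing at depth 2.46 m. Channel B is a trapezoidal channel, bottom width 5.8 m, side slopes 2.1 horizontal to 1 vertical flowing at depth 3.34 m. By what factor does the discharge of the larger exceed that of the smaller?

2.99

Channel A: With bottom width b = 3.57 m and side slope z = 1.5: A = (b + zy)y = (3.57 + 1.5×2.46)×2.46 = 17.86 m²; P = b + 2y√(1+z²) = 3.57 + 2×2.46×1.803 = 12.44 m. Hydraulic radius R = A/P = 17.86/12.44 = 1.436 m. Q_A = (1/0.013)·17.86·1.436^(2/3)·√0.012 = 191.5 m³/s.
Channel B: With bottom width b = 5.8 m and side slope z = 2.1: A = (b + zy)y = (5.8 + 2.1×3.34)×3.34 = 42.8 m²; P = b + 2y√(1+z²) = 5.8 + 2×3.34×2.326 = 21.34 m. Hydraulic radius R = A/P = 42.8/21.34 = 2.006 m. Q_B = (1/0.013)·42.8·2.006^(2/3)·√0.012 = 573.6 m³/s.
The larger discharge is 573.6 m³/s and the smaller is 191.5 m³/s; the ratio is 2.99.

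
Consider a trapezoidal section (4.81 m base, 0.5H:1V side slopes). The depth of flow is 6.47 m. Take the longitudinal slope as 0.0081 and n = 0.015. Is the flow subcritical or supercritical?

With bottom width b = 4.81 m and side slope z = 0.5: A = (b + zy)y = (4.81 + 0.5×6.47)×6.47 = 52.05 m²; P = b + 2y√(1+z²) = 4.81 + 2×6.47×1.118 = 19.28 m.
Hydraulic radius R = A/P = 52.05/19.28 = 2.7 m.
V = (1/n) R^(2/3) √S = (1/0.015) × 2.7^(2/3) × √0.0081 = 11.63 m/s. Hydraulic depth D_h = A/T = 52.05/11.28 = 4.614 m.
Froude number Fr = V/√(g·D_h) = 11.63/√(9.81×4.614) = 1.73, which is greater than 1, so the flow is supercritical.

supercritical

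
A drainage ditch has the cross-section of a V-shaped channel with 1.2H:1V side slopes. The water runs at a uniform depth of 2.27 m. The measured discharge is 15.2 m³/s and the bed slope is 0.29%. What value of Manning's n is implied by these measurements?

For a triangular section with side slope z = 1.2: A = zy² = 1.2×2.27² = 6.183 m²; P = 2y√(1+z²) = 2×2.27×1.562 = 7.092 m.
Hydraulic radius R = A/P = 6.183/7.092 = 0.8719 m.
Rearranging Manning's equation: n = (1/Q) A R^(2/3) S^(1/2) = (1/15.2) × 6.183 × 0.8719^(2/3) × √0.0029 = 0.02.

n = 0.02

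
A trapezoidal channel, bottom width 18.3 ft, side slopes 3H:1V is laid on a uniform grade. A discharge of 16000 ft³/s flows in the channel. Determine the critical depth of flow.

y_c = 15 ft

At critical depth, Q² T / (g A³) = 1, i.e. A³/T = Q²/g = 16000²/32.2 = 7950000.
Trying y = 18.2 ft: A³/T = 18320000 — high.
Trying y = 15 ft: A³/T = 7904000 — close enough.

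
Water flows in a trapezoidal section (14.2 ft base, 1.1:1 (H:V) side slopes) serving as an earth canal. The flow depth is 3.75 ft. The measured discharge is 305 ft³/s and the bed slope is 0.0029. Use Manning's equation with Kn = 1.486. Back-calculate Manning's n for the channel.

With bottom width b = 14.2 ft and side slope z = 1.1: A = (b + zy)y = (14.2 + 1.1×3.75)×3.75 = 68.72 ft²; P = b + 2y√(1+z²) = 14.2 + 2×3.75×1.487 = 25.35 ft.
Hydraulic radius R = A/P = 68.72/25.35 = 2.711 ft.
Rearranging Manning's equation: n = (1.486/Q) A R^(2/3) S^(1/2) = (1.486/305) × 68.72 × 2.711^(2/3) × √0.0029 = 0.0351.

n = 0.0351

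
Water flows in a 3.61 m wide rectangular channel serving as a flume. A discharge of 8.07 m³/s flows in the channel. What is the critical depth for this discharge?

For a rectangular channel, critical depth y_c = (q²/g)^(1/3) where q = Q/b = 8.07/3.61 = 2.235 m²/s.
So y_c = (2.235²/9.81)^(1/3) = 0.799 m.

y_c = 0.799 m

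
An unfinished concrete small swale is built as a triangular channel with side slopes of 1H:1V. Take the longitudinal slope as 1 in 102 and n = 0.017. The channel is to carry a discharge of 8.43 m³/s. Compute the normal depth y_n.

y_n = 1.49 m

Manning's equation rearranged: A R^(2/3) = nQ / (1·√S) = 0.017 × 8.43 / (√0.009804) = 1.447.
At y = 1.32 m: A R^(2/3) = 1.048 — low.
At y = 1.84 m: A R^(2/3) = 2.542 — high.
At y = 1.49 m: A R^(2/3) = 1.448 — ≈ 1.447.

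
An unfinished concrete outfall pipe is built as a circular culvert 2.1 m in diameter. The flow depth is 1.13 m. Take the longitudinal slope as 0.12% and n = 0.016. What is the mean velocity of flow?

V = 1.45 m/s

For a circular section of diameter D = 2.1 m at depth y = 1.13 m, the central angle is θ = 2 arccos(1 − 2y/D) = 3.294 rad. Then A = (D²/8)(θ − sin θ) = 1.9 m² and P = Dθ/2 = 3.459 m.
Hydraulic radius R = A/P = 1.9/3.459 = 0.5492 m.
From Manning's equation, V = (1/n) R^(2/3) S^(1/2) = (1/0.016) × 0.5492^(2/3) × 0.0012^(1/2) = 1.45 m/s.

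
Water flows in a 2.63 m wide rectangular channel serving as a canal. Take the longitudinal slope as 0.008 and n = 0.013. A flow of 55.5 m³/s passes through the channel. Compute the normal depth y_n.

Manning's equation rearranged: A R^(2/3) = nQ / (1·√S) = 0.013 × 55.5 / (√0.008) = 8.067.
Trying y = 4.1 m: A R^(2/3) = 10.75 — too large.
Trying y = 2.61 m: A R^(2/3) = 6.277 — too small.
Trying y = 3.21 m: A R^(2/3) = 8.06 — matches.

y_n = 3.21 m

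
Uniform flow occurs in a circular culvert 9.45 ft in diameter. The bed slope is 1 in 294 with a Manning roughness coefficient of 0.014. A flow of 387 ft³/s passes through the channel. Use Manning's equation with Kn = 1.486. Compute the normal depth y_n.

Manning's equation rearranged: A R^(2/3) = nQ / (1.486·√S) = 0.014 × 387 / (1.486 × √0.003401) = 62.52.
Try y = 5.31 ft: A R^(2/3) = 75.43 — too large.
Try y = 3.31 ft: A R^(2/3) = 32.76 — too small.
Try y = 4.74 ft: A R^(2/3) = 62.54 — close enough.

y_n = 4.74 ft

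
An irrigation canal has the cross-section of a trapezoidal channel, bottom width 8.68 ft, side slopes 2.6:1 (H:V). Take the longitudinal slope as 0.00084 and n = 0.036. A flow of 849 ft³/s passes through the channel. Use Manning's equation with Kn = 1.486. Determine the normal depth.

y_n = 8.39 ft

Manning's equation rearranged: A R^(2/3) = nQ / (1.486·√S) = 0.036 × 849 / (1.486 × √0.00084) = 709.7.
Try y = 9.61 ft: A R^(2/3) = 971 — too large.
Try y = 8.39 ft: A R^(2/3) = 709.3 — close enough.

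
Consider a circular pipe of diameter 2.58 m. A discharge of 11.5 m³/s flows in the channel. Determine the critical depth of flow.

At critical depth, Q² T / (g A³) = 1, i.e. A³/T = Q²/g = 11.5²/9.81 = 13.48.
Try y = 1.36 m: A³/T = 8.471 — too small.
Try y = 1.89 m: A³/T = 30.27 — too large.
Try y = 1.54 m: A³/T = 13.62 — close enough.

y_c = 1.54 m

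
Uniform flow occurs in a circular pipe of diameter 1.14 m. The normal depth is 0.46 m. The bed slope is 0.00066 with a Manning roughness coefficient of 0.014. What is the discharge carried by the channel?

For a circular section of diameter D = 1.14 m at depth y = 0.46 m, the central angle is θ = 2 arccos(1 − 2y/D) = 2.753 rad. Then A = (D²/8)(θ − sin θ) = 0.3857 m² and P = Dθ/2 = 1.569 m.
Hydraulic radius R = A/P = 0.3857/1.569 = 0.2458 m.
Manning's equation: Q = (1/n) A R^(2/3) S^(1/2) = (1/0.014) × 0.3857 × 0.2458^(2/3) × 0.00066^(1/2) = 0.278 m³/s.

Q = 0.278 m³/s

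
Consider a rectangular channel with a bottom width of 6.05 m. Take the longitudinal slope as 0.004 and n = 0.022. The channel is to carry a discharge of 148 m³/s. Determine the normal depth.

Manning's equation rearranged: A R^(2/3) = nQ / (1·√S) = 0.022 × 148 / (√0.004) = 51.48.
Try y = 4.86 m: A R^(2/3) = 44.54 — too small.
Try y = 6.53 m: A R^(2/3) = 64.11 — too large.
Try y = 5.46 m: A R^(2/3) = 51.5 — matches.

y_n = 5.46 m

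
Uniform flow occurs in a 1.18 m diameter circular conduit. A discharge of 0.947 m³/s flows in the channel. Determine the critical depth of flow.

At critical depth, Q² T / (g A³) = 1, i.e. A³/T = Q²/g = 0.947²/9.81 = 0.09142.
Try y = 0.427 m: A³/T = 0.0401 — short.
Try y = 0.646 m: A³/T = 0.1959 — over.
Try y = 0.529 m: A³/T = 0.09128 — matches.

y_c = 0.529 m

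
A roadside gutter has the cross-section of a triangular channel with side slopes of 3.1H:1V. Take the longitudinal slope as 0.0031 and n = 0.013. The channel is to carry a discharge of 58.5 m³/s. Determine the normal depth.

y_n = 2.1 m

Manning's equation rearranged: A R^(2/3) = nQ / (1·√S) = 0.013 × 58.5 / (√0.0031) = 13.66.
Try y = 1.79 m: A R^(2/3) = 8.925 — low.
Try y = 2.1 m: A R^(2/3) = 13.66 — matches.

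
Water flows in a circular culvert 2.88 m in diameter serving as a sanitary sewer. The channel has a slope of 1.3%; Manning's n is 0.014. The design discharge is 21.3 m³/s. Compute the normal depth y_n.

y_n = 1.44 m

Manning's equation rearranged: A R^(2/3) = nQ / (1·√S) = 0.014 × 21.3 / (√0.013) = 2.615.
Trying y = 1.22 m: A R^(2/3) = 1.957 — low.
Trying y = 1.67 m: A R^(2/3) = 3.335 — high.
Trying y = 1.44 m: A R^(2/3) = 2.617 — ≈ 2.615.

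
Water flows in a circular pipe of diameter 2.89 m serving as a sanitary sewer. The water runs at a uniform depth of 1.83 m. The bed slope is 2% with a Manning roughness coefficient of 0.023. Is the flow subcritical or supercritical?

For a circular section of diameter D = 2.89 m at depth y = 1.83 m, the central angle is θ = 2 arccos(1 − 2y/D) = 3.681 rad. Then A = (D²/8)(θ − sin θ) = 4.379 m² and P = Dθ/2 = 5.319 m.
Hydraulic radius R = A/P = 4.379/5.319 = 0.8233 m.
V = (1/n) R^(2/3) √S = (1/0.023) × 0.8233^(2/3) × √0.02 = 5.401 m/s. Hydraulic depth D_h = A/T = 4.379/2.786 = 1.572 m.
Froude number Fr = V/√(g·D_h) = 5.401/√(9.81×1.572) = 1.38, which is greater than 1, so the flow is supercritical.

supercritical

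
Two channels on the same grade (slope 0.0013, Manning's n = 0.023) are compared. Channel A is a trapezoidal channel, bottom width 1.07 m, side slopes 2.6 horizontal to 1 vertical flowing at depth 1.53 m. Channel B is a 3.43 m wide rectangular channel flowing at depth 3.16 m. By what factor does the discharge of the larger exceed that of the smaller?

Channel A: With bottom width b = 1.07 m and side slope z = 2.6: A = (b + zy)y = (1.07 + 2.6×1.53)×1.53 = 7.723 m²; P = b + 2y√(1+z²) = 1.07 + 2×1.53×2.786 = 9.594 m. Hydraulic radius R = A/P = 7.723/9.594 = 0.805 m. Q_A = (1/0.023)·7.723·0.805^(2/3)·√0.0013 = 10.48 m³/s.
Channel B: Flow area A = b·y = 3.43 × 3.16 = 10.84 m². Wetted perimeter P = b + 2y = 3.43 + 2×3.16 = 9.75 m. Hydraulic radius R = A/P = 10.84/9.75 = 1.112 m. Q_B = (1/0.023)·10.84·1.112^(2/3)·√0.0013 = 18.23 m³/s.
The larger discharge is 18.23 m³/s and the smaller is 10.48 m³/s; the ratio is 1.74.

1.74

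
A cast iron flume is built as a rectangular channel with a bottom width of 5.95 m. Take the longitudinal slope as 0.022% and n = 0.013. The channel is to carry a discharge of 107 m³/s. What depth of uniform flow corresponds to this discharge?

y_n = 9.19 m

Manning's equation rearranged: A R^(2/3) = nQ / (1·√S) = 0.013 × 107 / (√0.00022) = 93.78.
Trying y = 6.45 m: A R^(2/3) = 61.65 — short.
Trying y = 9.19 m: A R^(2/3) = 93.82 — close enough.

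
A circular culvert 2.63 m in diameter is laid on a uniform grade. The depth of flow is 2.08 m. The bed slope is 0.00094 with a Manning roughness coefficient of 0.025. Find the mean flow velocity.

For a circular section of diameter D = 2.63 m at depth y = 2.08 m, the central angle is θ = 2 arccos(1 − 2y/D) = 4.383 rad. Then A = (D²/8)(θ − sin θ) = 4.608 m² and P = Dθ/2 = 5.764 m.
Hydraulic radius R = A/P = 4.608/5.764 = 0.7995 m.
From Manning's equation, V = (1/n) R^(2/3) S^(1/2) = (1/0.025) × 0.7995^(2/3) × 0.00094^(1/2) = 1.06 m/s.

V = 1.06 m/s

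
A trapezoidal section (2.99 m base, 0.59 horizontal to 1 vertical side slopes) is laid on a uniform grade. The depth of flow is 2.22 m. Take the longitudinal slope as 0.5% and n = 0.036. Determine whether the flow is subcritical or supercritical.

With bottom width b = 2.99 m and side slope z = 0.59: A = (b + zy)y = (2.99 + 0.59×2.22)×2.22 = 9.546 m²; P = b + 2y√(1+z²) = 2.99 + 2×2.22×1.161 = 8.145 m.
Hydraulic radius R = A/P = 9.546/8.145 = 1.172 m.
V = (1/n) R^(2/3) √S = (1/0.036) × 1.172^(2/3) × √0.005 = 2.183 m/s. Hydraulic depth D_h = A/T = 9.546/5.61 = 1.702 m.
Froude number Fr = V/√(g·D_h) = 2.183/√(9.81×1.702) = 0.534, which is less than 1, so the flow is subcritical.

subcritical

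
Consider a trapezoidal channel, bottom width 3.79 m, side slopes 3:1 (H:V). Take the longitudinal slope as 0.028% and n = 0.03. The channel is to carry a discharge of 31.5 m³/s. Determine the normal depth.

y_n = 3.05 m

Manning's equation rearranged: A R^(2/3) = nQ / (1·√S) = 0.03 × 31.5 / (√0.00028) = 56.47.
At y = 3.58 m: A R^(2/3) = 81.69 — high.
At y = 3.05 m: A R^(2/3) = 56.44 — close enough.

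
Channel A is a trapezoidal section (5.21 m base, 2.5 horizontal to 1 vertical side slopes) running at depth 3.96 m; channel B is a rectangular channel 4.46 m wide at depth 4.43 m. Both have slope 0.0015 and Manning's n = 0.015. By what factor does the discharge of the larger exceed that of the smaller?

Channel A: With bottom width b = 5.21 m and side slope z = 2.5: A = (b + zy)y = (5.21 + 2.5×3.96)×3.96 = 59.84 m²; P = b + 2y√(1+z²) = 5.21 + 2×3.96×2.693 = 26.54 m. Hydraulic radius R = A/P = 59.84/26.54 = 2.255 m. Q_A = (1/0.015)·59.84·2.255^(2/3)·√0.0015 = 265.7 m³/s.
Channel B: Flow area A = b·y = 4.46 × 4.43 = 19.76 m². Wetted perimeter P = b + 2y = 4.46 + 2×4.43 = 13.32 m. Hydraulic radius R = A/P = 19.76/13.32 = 1.483 m. Q_B = (1/0.015)·19.76·1.483^(2/3)·√0.0015 = 66.35 m³/s.
The larger discharge is 265.7 m³/s and the smaller is 66.35 m³/s; the ratio is 4.

4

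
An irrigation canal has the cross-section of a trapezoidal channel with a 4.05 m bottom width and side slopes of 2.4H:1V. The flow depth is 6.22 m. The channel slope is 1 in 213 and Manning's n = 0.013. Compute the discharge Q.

With bottom width b = 4.05 m and side slope z = 2.4: A = (b + zy)y = (4.05 + 2.4×6.22)×6.22 = 118 m²; P = b + 2y√(1+z²) = 4.05 + 2×6.22×2.6 = 36.39 m.
Hydraulic radius R = A/P = 118/36.39 = 3.243 m.
Manning's equation: Q = (1/n) A R^(2/3) S^(1/2) = (1/0.013) × 118 × 3.243^(2/3) × 0.004695^(1/2) = 1360 m³/s.

Q = 1360 m³/s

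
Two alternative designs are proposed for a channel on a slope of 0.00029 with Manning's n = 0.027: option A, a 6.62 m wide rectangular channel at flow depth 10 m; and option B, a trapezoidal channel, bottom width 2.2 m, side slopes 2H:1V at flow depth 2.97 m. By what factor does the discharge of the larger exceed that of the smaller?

3.73

Channel A: Flow area A = b·y = 6.62 × 10 = 66.2 m². Wetted perimeter P = b + 2y = 6.62 + 2×10 = 26.62 m. Hydraulic radius R = A/P = 66.2/26.62 = 2.487 m. Q_A = (1/0.027)·66.2·2.487^(2/3)·√0.00029 = 76.64 m³/s.
Channel B: With bottom width b = 2.2 m and side slope z = 2: A = (b + zy)y = (2.2 + 2×2.97)×2.97 = 24.18 m²; P = b + 2y√(1+z²) = 2.2 + 2×2.97×2.236 = 15.48 m. Hydraulic radius R = A/P = 24.18/15.48 = 1.562 m. Q_B = (1/0.027)·24.18·1.562^(2/3)·√0.00029 = 20.52 m³/s.
The larger discharge is 76.64 m³/s and the smaller is 20.52 m³/s; the ratio is 3.73.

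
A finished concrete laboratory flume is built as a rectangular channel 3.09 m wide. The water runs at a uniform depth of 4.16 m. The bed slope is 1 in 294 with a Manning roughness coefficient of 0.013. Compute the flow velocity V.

V = 4.86 m/s

Flow area A = b·y = 3.09 × 4.16 = 12.85 m². Wetted perimeter P = b + 2y = 3.09 + 2×4.16 = 11.41 m.
Hydraulic radius R = A/P = 12.85/11.41 = 1.127 m.
From Manning's equation, V = (1/n) R^(2/3) S^(1/2) = (1/0.013) × 1.127^(2/3) × 0.003401^(1/2) = 4.86 m/s.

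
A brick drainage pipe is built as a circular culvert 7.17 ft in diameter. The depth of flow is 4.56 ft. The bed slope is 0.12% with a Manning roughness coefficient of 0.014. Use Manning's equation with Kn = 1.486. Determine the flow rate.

For a circular section of diameter D = 7.17 ft at depth y = 4.56 ft, the central angle is θ = 2 arccos(1 − 2y/D) = 3.692 rad. Then A = (D²/8)(θ − sin θ) = 27.09 ft² and P = Dθ/2 = 13.24 ft.
Hydraulic radius R = A/P = 27.09/13.24 = 2.047 ft.
Manning's equation: Q = (1.486/n) A R^(2/3) S^(1/2) = (1.486/0.014) × 27.09 × 2.047^(2/3) × 0.0012^(1/2) = 161 ft³/s.

Q = 161 ft³/s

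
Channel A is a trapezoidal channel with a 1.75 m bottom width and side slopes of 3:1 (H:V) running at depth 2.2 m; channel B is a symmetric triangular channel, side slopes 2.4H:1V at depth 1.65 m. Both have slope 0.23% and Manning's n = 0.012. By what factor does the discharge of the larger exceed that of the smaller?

Channel A: With bottom width b = 1.75 m and side slope z = 3: A = (b + zy)y = (1.75 + 3×2.2)×2.2 = 18.37 m²; P = b + 2y√(1+z²) = 1.75 + 2×2.2×3.162 = 15.66 m. Hydraulic radius R = A/P = 18.37/15.66 = 1.173 m. Q_A = (1/0.012)·18.37·1.173^(2/3)·√0.0023 = 81.64 m³/s.
Channel B: For a triangular section with side slope z = 2.4: A = zy² = 2.4×1.65² = 6.534 m²; P = 2y√(1+z²) = 2×1.65×2.6 = 8.58 m. Hydraulic radius R = A/P = 6.534/8.58 = 0.7615 m. Q_B = (1/0.012)·6.534·0.7615^(2/3)·√0.0023 = 21.78 m³/s.
The larger discharge is 81.64 m³/s and the smaller is 21.78 m³/s; the ratio is 3.75.

3.75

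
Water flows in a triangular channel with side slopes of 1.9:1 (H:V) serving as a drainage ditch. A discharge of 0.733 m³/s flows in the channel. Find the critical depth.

y_c = 0.497 m

At critical depth, Q² T / (g A³) = 1, i.e. A³/T = Q²/g = 0.733²/9.81 = 0.05477.
Try y = 0.373 m: A³/T = 0.01303 — low.
Try y = 0.587 m: A³/T = 0.1258 — high.
Try y = 0.497 m: A³/T = 0.05473 — ≈ 0.05477.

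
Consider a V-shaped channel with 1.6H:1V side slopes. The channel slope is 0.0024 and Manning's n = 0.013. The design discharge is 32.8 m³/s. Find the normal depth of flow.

y_n = 2.34 m

Manning's equation rearranged: A R^(2/3) = nQ / (1·√S) = 0.013 × 32.8 / (√0.0024) = 8.704.
Trying y = 2.86 m: A R^(2/3) = 14.88 — high.
Trying y = 2.34 m: A R^(2/3) = 8.715 — ≈ 8.704.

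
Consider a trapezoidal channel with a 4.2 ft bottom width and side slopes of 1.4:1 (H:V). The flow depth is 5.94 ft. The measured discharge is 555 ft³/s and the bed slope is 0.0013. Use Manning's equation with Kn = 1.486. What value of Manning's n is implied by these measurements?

n = 0.015

With bottom width b = 4.2 ft and side slope z = 1.4: A = (b + zy)y = (4.2 + 1.4×5.94)×5.94 = 74.35 ft²; P = b + 2y√(1+z²) = 4.2 + 2×5.94×1.72 = 24.64 ft.
Hydraulic radius R = A/P = 74.35/24.64 = 3.017 ft.
Rearranging Manning's equation: n = (1.486/Q) A R^(2/3) S^(1/2) = (1.486/555) × 74.35 × 3.017^(2/3) × √0.0013 = 0.015.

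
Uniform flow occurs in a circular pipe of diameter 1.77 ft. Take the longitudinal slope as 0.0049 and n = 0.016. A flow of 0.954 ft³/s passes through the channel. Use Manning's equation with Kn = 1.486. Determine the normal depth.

Manning's equation rearranged: A R^(2/3) = nQ / (1.486·√S) = 0.016 × 0.954 / (1.486 × √0.0049) = 0.1467.
At y = 0.462 ft: A R^(2/3) = 0.2131 — too large.
At y = 0.307 ft: A R^(2/3) = 0.09362 — too small.
At y = 0.383 ft: A R^(2/3) = 0.1467 — ≈ 0.1467.

y_n = 0.383 ft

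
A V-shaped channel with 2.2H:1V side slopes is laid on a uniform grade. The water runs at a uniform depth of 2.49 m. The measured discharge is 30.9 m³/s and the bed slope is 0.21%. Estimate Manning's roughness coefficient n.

For a triangular section with side slope z = 2.2: A = zy² = 2.2×2.49² = 13.64 m²; P = 2y√(1+z²) = 2×2.49×2.417 = 12.03 m.
Hydraulic radius R = A/P = 13.64/12.03 = 1.133 m.
Rearranging Manning's equation: n = (1/Q) A R^(2/3) S^(1/2) = (1/30.9) × 13.64 × 1.133^(2/3) × √0.0021 = 0.022.

n = 0.022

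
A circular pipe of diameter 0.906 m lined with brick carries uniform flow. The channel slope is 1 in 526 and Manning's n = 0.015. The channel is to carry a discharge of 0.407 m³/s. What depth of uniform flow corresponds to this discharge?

Manning's equation rearranged: A R^(2/3) = nQ / (1·√S) = 0.015 × 0.407 / (√0.001901) = 0.14.
Try y = 0.618 m: A R^(2/3) = 0.1938 — high.
Try y = 0.498 m: A R^(2/3) = 0.1402 — close enough.

y_n = 0.498 m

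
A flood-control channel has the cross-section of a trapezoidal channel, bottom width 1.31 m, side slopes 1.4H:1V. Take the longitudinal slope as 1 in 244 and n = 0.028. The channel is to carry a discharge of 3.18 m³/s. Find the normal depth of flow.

Manning's equation rearranged: A R^(2/3) = nQ / (1·√S) = 0.028 × 3.18 / (√0.004098) = 1.391.
Trying y = 0.971 m: A R^(2/3) = 1.755 — high.
Trying y = 0.648 m: A R^(2/3) = 0.7876 — low.
Trying y = 0.865 m: A R^(2/3) = 1.39 — matches.

y_n = 0.865 m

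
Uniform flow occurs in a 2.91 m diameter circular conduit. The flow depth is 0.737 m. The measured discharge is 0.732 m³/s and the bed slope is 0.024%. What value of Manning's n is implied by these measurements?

n = 0.016

For a circular section of diameter D = 2.91 m at depth y = 0.737 m, the central angle is θ = 2 arccos(1 − 2y/D) = 2.109 rad. Then A = (D²/8)(θ − sin θ) = 1.324 m² and P = Dθ/2 = 3.069 m.
Hydraulic radius R = A/P = 1.324/3.069 = 0.4315 m.
Rearranging Manning's equation: n = (1/Q) A R^(2/3) S^(1/2) = (1/0.732) × 1.324 × 0.4315^(2/3) × √0.00024 = 0.016.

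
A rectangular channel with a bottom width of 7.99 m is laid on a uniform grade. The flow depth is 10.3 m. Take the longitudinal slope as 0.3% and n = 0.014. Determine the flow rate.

Flow area A = b·y = 7.99 × 10.3 = 82.3 m². Wetted perimeter P = b + 2y = 7.99 + 2×10.3 = 28.59 m.
Hydraulic radius R = A/P = 82.3/28.59 = 2.879 m.
Manning's equation: Q = (1/n) A R^(2/3) S^(1/2) = (1/0.014) × 82.3 × 2.879^(2/3) × 0.003^(1/2) = 652 m³/s.

Q = 652 m³/s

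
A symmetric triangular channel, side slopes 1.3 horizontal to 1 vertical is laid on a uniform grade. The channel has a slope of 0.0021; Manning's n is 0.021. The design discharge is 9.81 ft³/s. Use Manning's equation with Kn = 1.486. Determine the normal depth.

Manning's equation rearranged: A R^(2/3) = nQ / (1.486·√S) = 0.021 × 9.81 / (1.486 × √0.0021) = 3.025.
At y = 2.19 ft: A R^(2/3) = 5.673 — over.
At y = 1.73 ft: A R^(2/3) = 3.025 — ≈ 3.025.

y_n = 1.73 ft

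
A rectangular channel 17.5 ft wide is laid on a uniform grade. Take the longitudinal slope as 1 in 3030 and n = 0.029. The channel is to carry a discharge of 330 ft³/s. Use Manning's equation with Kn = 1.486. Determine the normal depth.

Manning's equation rearranged: A R^(2/3) = nQ / (1.486·√S) = 0.029 × 330 / (1.486 × √0.00033) = 354.5.
Try y = 9.65 ft: A R^(2/3) = 466.3 — too large.
Try y = 5.55 ft: A R^(2/3) = 219.4 — too small.
Try y = 7.86 ft: A R^(2/3) = 354.7 — ≈ 354.5.

y_n = 7.86 ft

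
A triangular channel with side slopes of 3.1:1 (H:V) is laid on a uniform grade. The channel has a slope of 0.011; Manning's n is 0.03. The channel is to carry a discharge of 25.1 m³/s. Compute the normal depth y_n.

Manning's equation rearranged: A R^(2/3) = nQ / (1·√S) = 0.03 × 25.1 / (√0.011) = 7.18.
Try y = 1.18 m: A R^(2/3) = 2.938 — too small.
Try y = 1.92 m: A R^(2/3) = 10.76 — too large.
Try y = 1.65 m: A R^(2/3) = 7.183 — matches.

y_n = 1.65 m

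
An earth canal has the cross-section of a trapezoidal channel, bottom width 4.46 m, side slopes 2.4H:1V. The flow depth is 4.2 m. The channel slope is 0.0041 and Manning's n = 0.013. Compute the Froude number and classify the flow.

supercritical

With bottom width b = 4.46 m and side slope z = 2.4: A = (b + zy)y = (4.46 + 2.4×4.2)×4.2 = 61.07 m²; P = b + 2y√(1+z²) = 4.46 + 2×4.2×2.6 = 26.3 m.
Hydraulic radius R = A/P = 61.07/26.3 = 2.322 m.
V = (1/n) R^(2/3) √S = (1/0.013) × 2.322^(2/3) × √0.0041 = 8.637 m/s. Hydraulic depth D_h = A/T = 61.07/24.62 = 2.48 m.
Froude number Fr = V/√(g·D_h) = 8.637/√(9.81×2.48) = 1.75, which is greater than 1, so the flow is supercritical.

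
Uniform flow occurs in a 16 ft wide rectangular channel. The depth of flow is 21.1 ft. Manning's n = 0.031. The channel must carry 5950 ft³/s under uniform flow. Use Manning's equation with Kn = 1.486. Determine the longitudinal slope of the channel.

S = 0.013

Flow area A = b·y = 16 × 21.1 = 337.6 ft². Wetted perimeter P = b + 2y = 16 + 2×21.1 = 58.2 ft.
Hydraulic radius R = A/P = 337.6/58.2 = 5.801 ft.
From Manning's equation, S = [nQ / (1.486 A R^(2/3))]² = [0.031 × 5950 / (1.486 × 337.6 × 5.801^(2/3))]² = 0.013.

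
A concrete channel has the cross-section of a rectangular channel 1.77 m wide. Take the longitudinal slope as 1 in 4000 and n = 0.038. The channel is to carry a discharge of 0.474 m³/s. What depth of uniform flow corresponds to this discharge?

Manning's equation rearranged: A R^(2/3) = nQ / (1·√S) = 0.038 × 0.474 / (√0.00025) = 1.139.
Try y = 0.727 m: A R^(2/3) = 0.6976 — low.
Try y = 1.05 m: A R^(2/3) = 1.14 — close enough.

y_n = 1.05 m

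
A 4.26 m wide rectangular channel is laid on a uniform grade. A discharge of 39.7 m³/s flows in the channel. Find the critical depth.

For a rectangular channel, critical depth y_c = (q²/g)^(1/3) where q = Q/b = 39.7/4.26 = 9.319 m²/s.
So y_c = (9.319²/9.81)^(1/3) = 2.07 m.

y_c = 2.07 m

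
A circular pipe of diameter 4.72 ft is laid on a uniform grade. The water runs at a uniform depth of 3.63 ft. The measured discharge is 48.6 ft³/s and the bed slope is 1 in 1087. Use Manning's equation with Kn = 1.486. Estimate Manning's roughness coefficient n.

For a circular section of diameter D = 4.72 ft at depth y = 3.63 ft, the central angle is θ = 2 arccos(1 − 2y/D) = 4.278 rad. Then A = (D²/8)(θ − sin θ) = 14.44 ft² and P = Dθ/2 = 10.1 ft.
Hydraulic radius R = A/P = 14.44/10.1 = 1.43 ft.
Rearranging Manning's equation: n = (1.486/Q) A R^(2/3) S^(1/2) = (1.486/48.6) × 14.44 × 1.43^(2/3) × √0.00092 = 0.017.

n = 0.017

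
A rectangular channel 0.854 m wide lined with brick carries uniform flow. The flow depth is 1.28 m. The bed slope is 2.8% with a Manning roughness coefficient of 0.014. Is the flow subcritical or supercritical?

Flow area A = b·y = 0.854 × 1.28 = 1.093 m². Wetted perimeter P = b + 2y = 0.854 + 2×1.28 = 3.414 m.
Hydraulic radius R = A/P = 1.093/3.414 = 0.3202 m.
V = (1/n) R^(2/3) √S = (1/0.014) × 0.3202^(2/3) × √0.028 = 5.594 m/s. Hydraulic depth D_h = A/T = 1.093/0.854 = 1.28 m.
Froude number Fr = V/√(g·D_h) = 5.594/√(9.81×1.28) = 1.58, which is greater than 1, so the flow is supercritical.

supercritical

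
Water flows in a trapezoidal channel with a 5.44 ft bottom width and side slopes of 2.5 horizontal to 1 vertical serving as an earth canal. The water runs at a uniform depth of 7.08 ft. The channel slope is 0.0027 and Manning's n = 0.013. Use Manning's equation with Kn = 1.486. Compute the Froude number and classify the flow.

supercritical

With bottom width b = 5.44 ft and side slope z = 2.5: A = (b + zy)y = (5.44 + 2.5×7.08)×7.08 = 163.8 ft²; P = b + 2y√(1+z²) = 5.44 + 2×7.08×2.693 = 43.57 ft.
Hydraulic radius R = A/P = 163.8/43.57 = 3.76 ft.
V = (1.486/n) R^(2/3) √S = (1.486/0.013) × 3.76^(2/3) × √0.0027 = 14.36 ft/s. Hydraulic depth D_h = A/T = 163.8/40.84 = 4.012 ft.
Froude number Fr = V/√(g·D_h) = 14.36/√(32.2×4.012) = 1.26, which is greater than 1, so the flow is supercritical.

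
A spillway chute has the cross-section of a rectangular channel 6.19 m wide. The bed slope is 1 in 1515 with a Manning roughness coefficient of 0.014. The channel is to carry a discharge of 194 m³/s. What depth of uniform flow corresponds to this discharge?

y_n = 9.68 m

Manning's equation rearranged: A R^(2/3) = nQ / (1·√S) = 0.014 × 194 / (√0.0006601) = 105.7.
Trying y = 12 m: A R^(2/3) = 135.4 — high.
Trying y = 7.75 m: A R^(2/3) = 81.44 — low.
Trying y = 9.68 m: A R^(2/3) = 105.8 — matches.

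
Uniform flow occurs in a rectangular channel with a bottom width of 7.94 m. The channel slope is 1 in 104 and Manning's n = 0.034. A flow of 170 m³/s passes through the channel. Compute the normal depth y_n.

y_n = 4.51 m

Manning's equation rearranged: A R^(2/3) = nQ / (1·√S) = 0.034 × 170 / (√0.009615) = 58.94.
Try y = 5.72 m: A R^(2/3) = 80.13 — over.
Try y = 3.26 m: A R^(2/3) = 38.16 — short.
Try y = 4.51 m: A R^(2/3) = 58.94 — matches.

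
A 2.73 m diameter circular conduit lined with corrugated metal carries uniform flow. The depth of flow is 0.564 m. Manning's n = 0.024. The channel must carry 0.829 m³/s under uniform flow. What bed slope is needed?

For a circular section of diameter D = 2.73 m at depth y = 0.564 m, the central angle is θ = 2 arccos(1 − 2y/D) = 1.887 rad. Then A = (D²/8)(θ − sin θ) = 0.873 m² and P = Dθ/2 = 2.576 m.
Hydraulic radius R = A/P = 0.873/2.576 = 0.3389 m.
From Manning's equation, S = [nQ / (1 A R^(2/3))]² = [0.024 × 0.829 / (1 × 0.873 × 0.3389^(2/3))]² = 0.0022.

S = 0.0022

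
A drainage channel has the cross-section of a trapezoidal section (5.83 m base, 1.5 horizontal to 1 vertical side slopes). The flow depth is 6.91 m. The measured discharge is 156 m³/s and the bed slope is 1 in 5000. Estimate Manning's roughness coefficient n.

With bottom width b = 5.83 m and side slope z = 1.5: A = (b + zy)y = (5.83 + 1.5×6.91)×6.91 = 111.9 m²; P = b + 2y√(1+z²) = 5.83 + 2×6.91×1.803 = 30.74 m.
Hydraulic radius R = A/P = 111.9/30.74 = 3.64 m.
Rearranging Manning's equation: n = (1/Q) A R^(2/3) S^(1/2) = (1/156) × 111.9 × 3.64^(2/3) × √0.0002 = 0.024.

n = 0.024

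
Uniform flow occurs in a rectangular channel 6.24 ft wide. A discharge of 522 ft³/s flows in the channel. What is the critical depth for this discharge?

For a rectangular channel, critical depth y_c = (q²/g)^(1/3) where q = Q/b = 522/6.24 = 83.65 ft²/s.
So y_c = (83.65²/32.2)^(1/3) = 6.01 ft.

y_c = 6.01 ft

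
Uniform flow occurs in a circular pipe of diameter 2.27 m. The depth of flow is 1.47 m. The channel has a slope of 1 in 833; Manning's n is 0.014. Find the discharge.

Q = 5.17 m³/s

For a circular section of diameter D = 2.27 m at depth y = 1.47 m, the central angle is θ = 2 arccos(1 − 2y/D) = 3.741 rad. Then A = (D²/8)(θ − sin θ) = 2.773 m² and P = Dθ/2 = 4.246 m.
Hydraulic radius R = A/P = 2.773/4.246 = 0.6531 m.
Manning's equation: Q = (1/n) A R^(2/3) S^(1/2) = (1/0.014) × 2.773 × 0.6531^(2/3) × 0.0012^(1/2) = 5.17 m³/s.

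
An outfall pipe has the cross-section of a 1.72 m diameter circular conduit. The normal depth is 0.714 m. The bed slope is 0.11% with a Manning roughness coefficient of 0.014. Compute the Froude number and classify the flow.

For a circular section of diameter D = 1.72 m at depth y = 0.714 m, the central angle is θ = 2 arccos(1 − 2y/D) = 2.8 rad. Then A = (D²/8)(θ − sin θ) = 0.9119 m² and P = Dθ/2 = 2.408 m.
Hydraulic radius R = A/P = 0.9119/2.408 = 0.3786 m.
V = (1/n) R^(2/3) √S = (1/0.014) × 0.3786^(2/3) × √0.0011 = 1.24 m/s. Hydraulic depth D_h = A/T = 0.9119/1.695 = 0.538 m.
Froude number Fr = V/√(g·D_h) = 1.24/√(9.81×0.538) = 0.54, which is less than 1, so the flow is subcritical.

subcritical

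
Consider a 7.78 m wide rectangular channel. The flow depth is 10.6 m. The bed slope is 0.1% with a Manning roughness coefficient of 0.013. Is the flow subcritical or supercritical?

subcritical

Flow area A = b·y = 7.78 × 10.6 = 82.47 m². Wetted perimeter P = b + 2y = 7.78 + 2×10.6 = 28.98 m.
Hydraulic radius R = A/P = 82.47/28.98 = 2.846 m.
V = (1/n) R^(2/3) √S = (1/0.013) × 2.846^(2/3) × √0.001 = 4.885 m/s. Hydraulic depth D_h = A/T = 82.47/7.78 = 10.6 m.
Froude number Fr = V/√(g·D_h) = 4.885/√(9.81×10.6) = 0.479, which is less than 1, so the flow is subcritical.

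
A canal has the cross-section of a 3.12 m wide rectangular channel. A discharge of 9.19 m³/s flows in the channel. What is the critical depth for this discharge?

For a rectangular channel, critical depth y_c = (q²/g)^(1/3) where q = Q/b = 9.19/3.12 = 2.946 m²/s.
So y_c = (2.946²/9.81)^(1/3) = 0.96 m.

y_c = 0.96 m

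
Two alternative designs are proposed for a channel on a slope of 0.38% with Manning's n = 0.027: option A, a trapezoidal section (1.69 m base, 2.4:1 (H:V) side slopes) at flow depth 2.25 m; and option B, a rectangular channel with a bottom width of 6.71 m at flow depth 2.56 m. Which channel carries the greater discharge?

channel B

Channel A: With bottom width b = 1.69 m and side slope z = 2.4: A = (b + zy)y = (1.69 + 2.4×2.25)×2.25 = 15.95 m²; P = b + 2y√(1+z²) = 1.69 + 2×2.25×2.6 = 13.39 m. Hydraulic radius R = A/P = 15.95/13.39 = 1.191 m. Q_A = (1/0.027)·15.95·1.191^(2/3)·√0.0038 = 40.93 m³/s.
Channel B: Flow area A = b·y = 6.71 × 2.56 = 17.18 m². Wetted perimeter P = b + 2y = 6.71 + 2×2.56 = 11.83 m. Hydraulic radius R = A/P = 17.18/11.83 = 1.452 m. Q_B = (1/0.027)·17.18·1.452^(2/3)·√0.0038 = 50.29 m³/s.
Q_A = 40.93 m³/s vs Q_B = 50.29 m³/s, so channel B carries more.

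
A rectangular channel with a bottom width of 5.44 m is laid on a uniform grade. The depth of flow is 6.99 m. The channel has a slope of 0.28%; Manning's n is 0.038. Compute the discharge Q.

Flow area A = b·y = 5.44 × 6.99 = 38.03 m². Wetted perimeter P = b + 2y = 5.44 + 2×6.99 = 19.42 m.
Hydraulic radius R = A/P = 38.03/19.42 = 1.958 m.
Manning's equation: Q = (1/n) A R^(2/3) S^(1/2) = (1/0.038) × 38.03 × 1.958^(2/3) × 0.0028^(1/2) = 82.9 m³/s.

Q = 82.9 m³/s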